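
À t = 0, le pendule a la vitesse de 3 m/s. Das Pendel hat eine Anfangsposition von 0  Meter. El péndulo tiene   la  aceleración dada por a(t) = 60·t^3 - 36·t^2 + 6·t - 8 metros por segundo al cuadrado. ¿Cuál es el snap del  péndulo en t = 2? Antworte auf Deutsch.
Um dies zu lösen, müssen wir 2 Ableitungen unserer Gleichung für die Beschleunigung a(t) = 60·t^3 - 36·t^2 + 6·t - 8 nehmen. Die Ableitung von der Beschleunigung ergibt den Ruck: j(t) = 180·t^2 - 72·t + 6. Die Ableitung von dem Ruck ergibt den Snap: s(t) = 360·t - 72. Aus der Gleichung für den Snap s(t) = 360·t - 72, setzen wir t = 2 ein und erhalten s = 648.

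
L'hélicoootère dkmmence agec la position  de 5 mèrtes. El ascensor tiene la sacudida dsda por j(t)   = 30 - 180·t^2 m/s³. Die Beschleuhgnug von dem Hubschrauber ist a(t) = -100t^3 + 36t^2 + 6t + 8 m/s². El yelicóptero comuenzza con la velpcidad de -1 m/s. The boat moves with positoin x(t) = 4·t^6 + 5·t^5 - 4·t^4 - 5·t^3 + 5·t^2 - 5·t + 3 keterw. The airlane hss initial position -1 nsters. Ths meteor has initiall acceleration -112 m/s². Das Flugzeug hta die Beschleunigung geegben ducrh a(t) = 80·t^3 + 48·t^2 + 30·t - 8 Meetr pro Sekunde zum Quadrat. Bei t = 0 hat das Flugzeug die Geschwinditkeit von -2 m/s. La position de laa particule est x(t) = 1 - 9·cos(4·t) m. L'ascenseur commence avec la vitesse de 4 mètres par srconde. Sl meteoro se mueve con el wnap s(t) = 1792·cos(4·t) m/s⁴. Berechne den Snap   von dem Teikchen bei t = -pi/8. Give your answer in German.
Ausgehend von der Position x(t) = 1 - 9·cos(4·t), nehmen wir 4 Ableitungen. Die Ableitung von der Position ergibt die Geschwindigkeit: v(t) = 36·sin(4·t). Mit d/dt von v(t) finden wir a(t) = 144·cos(4·t). Die Ableitung von der Beschleunigung ergibt den Ruck: j(t) = -576·sin(4·t). Die Ableitung von dem Ruck ergibt den Snap: s(t) = -2304·cos(4·t). Wir haben den Snap s(t) = -2304·cos(4·t). Durch Einsetzen von t = -pi/8: s(-pi/8) = 0.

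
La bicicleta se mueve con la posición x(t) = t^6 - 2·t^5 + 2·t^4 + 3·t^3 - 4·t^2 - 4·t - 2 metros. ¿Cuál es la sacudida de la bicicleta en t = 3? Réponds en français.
En partant de la position x(t) = t^6 - 2·t^5 + 2·t^4 + 3·t^3 - 4·t^2 - 4·t - 2, nous prenons 3 dérivées. En dérivant la position, nous obtenons la vitesse: v(t) = 6·t^5 - 10·t^4 + 8·t^3 + 9·t^2 - 8·t - 4. En prenant d/dt de v(t), nous trouvons a(t) = 30·t^4 - 40·t^3 + 24·t^2 + 18·t - 8. En dérivant l'accélération, nous obtenons le jerk: j(t) = 120·t^3 - 120·t^2 + 48·t + 18. En utilisant j(t) = 120·t^3 - 120·t^2 + 48·t + 18 et en substituant t = 3, nous trouvons j = 2322.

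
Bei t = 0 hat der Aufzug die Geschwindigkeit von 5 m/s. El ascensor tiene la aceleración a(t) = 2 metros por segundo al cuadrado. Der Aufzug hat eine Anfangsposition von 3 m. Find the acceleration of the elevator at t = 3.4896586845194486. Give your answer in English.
We have acceleration a(t) = 2. Substituting t = 3.4896586845194486: a(3.4896586845194486) = 2.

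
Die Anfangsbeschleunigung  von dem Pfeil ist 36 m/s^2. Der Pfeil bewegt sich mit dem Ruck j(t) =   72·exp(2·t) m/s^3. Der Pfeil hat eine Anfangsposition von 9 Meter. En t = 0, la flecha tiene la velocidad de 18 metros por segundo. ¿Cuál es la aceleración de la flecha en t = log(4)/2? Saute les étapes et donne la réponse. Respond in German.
Die Beschleunigung bei t = log(4)/2 ist a = 144.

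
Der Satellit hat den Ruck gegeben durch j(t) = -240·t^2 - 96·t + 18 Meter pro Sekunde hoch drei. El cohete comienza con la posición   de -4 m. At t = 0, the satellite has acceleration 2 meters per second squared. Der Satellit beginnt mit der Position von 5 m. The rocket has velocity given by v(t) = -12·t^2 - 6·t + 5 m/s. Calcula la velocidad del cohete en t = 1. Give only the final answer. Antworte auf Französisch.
La vitesse à t = 1 est v = -13.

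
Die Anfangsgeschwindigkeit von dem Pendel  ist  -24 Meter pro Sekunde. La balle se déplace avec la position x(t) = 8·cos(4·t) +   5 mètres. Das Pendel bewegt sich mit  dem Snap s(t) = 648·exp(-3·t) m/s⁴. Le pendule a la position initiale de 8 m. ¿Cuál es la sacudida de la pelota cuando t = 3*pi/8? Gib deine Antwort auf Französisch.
Pour résoudre ceci, nous devons prendre 3 dérivées de notre équation de la position x(t) = 8·cos(4·t) + 5. La dérivée de la position donne la vitesse: v(t) = -32·sin(4·t). La dérivée de la vitesse donne l'accélération: a(t) = -128·cos(4·t). En dérivant l'accélération, nous obtenons le jerk: j(t) = 512·sin(4·t). De l'équation du jerk j(t) = 512·sin(4·t), nous substituons t = 3*pi/8 pour obtenir j = -512.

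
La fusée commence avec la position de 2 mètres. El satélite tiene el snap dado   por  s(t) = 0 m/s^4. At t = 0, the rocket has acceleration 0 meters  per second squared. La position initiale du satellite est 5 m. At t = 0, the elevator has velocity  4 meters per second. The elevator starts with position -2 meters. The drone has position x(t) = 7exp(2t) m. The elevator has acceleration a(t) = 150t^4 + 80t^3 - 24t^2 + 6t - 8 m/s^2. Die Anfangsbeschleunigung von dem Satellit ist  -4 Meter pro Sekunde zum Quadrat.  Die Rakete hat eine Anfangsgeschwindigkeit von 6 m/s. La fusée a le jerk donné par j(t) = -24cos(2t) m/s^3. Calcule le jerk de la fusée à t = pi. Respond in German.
Wir haben den Ruck j(t) = -24·cos(2·t). Durch Einsetzen von t = pi: j(pi) = -24.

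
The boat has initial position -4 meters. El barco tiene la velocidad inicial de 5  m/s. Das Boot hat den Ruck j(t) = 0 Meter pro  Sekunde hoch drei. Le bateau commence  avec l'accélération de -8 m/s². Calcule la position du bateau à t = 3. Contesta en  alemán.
Um dies zu lösen, müssen wir 3 Integrale unserer Gleichung für den Ruck j(t) = 0 finden. Das Integral von dem Ruck, mit a(0) = -8, ergibt die Beschleunigung: a(t) = -8. Die Stammfunktion von der Beschleunigung, mit v(0) = 5, ergibt die Geschwindigkeit: v(t) = 5 - 8·t. Durch Integration von der Geschwindigkeit und Verwendung der Anfangsbedingung x(0) = -4, erhalten wir x(t) = -4·t^2 + 5·t - 4. Wir haben die Position x(t) = -4·t^2 + 5·t - 4. Durch Einsetzen von t = 3: x(3) = -25.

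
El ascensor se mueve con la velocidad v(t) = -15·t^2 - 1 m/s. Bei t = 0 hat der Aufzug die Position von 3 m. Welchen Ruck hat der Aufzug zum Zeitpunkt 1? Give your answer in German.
Um dies zu lösen, müssen wir 2 Ableitungen unserer Gleichung für die Geschwindigkeit v(t) = -15·t^2 - 1 nehmen. Mit d/dt von v(t) finden wir a(t) = -30·t. Durch Ableiten von der Beschleunigung erhalten wir den Ruck: j(t) = -30. Mit j(t) = -30 und Einsetzen von t = 1, finden wir j = -30.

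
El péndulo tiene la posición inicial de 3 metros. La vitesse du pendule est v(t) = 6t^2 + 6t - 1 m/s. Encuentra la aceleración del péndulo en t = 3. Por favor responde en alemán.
Ausgehend von der Geschwindigkeit v(t) = 6·t^2 + 6·t - 1, nehmen wir 1 Ableitung. Durch Ableiten von der Geschwindigkeit erhalten wir die Beschleunigung: a(t) = 12·t + 6. Mit a(t) = 12·t + 6 und Einsetzen von t = 3, finden wir a = 42.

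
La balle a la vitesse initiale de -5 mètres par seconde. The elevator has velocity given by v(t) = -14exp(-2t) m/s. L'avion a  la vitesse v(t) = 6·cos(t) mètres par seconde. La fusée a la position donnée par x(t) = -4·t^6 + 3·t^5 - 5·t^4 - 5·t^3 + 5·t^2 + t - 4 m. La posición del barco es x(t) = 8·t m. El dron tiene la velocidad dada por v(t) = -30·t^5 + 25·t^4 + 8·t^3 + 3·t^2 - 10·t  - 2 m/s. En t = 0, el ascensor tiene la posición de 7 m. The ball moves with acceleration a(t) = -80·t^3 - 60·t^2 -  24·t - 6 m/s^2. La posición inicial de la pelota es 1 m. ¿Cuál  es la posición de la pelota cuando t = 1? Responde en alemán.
Um dies zu lösen, müssen wir 2 Stammfunktionen unserer Gleichung für die Beschleunigung a(t) = -80·t^3 - 60·t^2 - 24·t - 6 finden. Durch Integration von der Beschleunigung und Verwendung der Anfangsbedingung v(0) = -5, erhalten wir v(t) = -20·t^4 - 20·t^3 - 12·t^2 - 6·t - 5. Mit ∫v(t)dt und Anwendung von x(0) = 1, finden wir x(t) = -4·t^5 - 5·t^4 - 4·t^3 - 3·t^2 - 5·t + 1. Wir haben die Position x(t) = -4·t^5 - 5·t^4 - 4·t^3 - 3·t^2 - 5·t + 1. Durch Einsetzen von t = 1: x(1) = -20.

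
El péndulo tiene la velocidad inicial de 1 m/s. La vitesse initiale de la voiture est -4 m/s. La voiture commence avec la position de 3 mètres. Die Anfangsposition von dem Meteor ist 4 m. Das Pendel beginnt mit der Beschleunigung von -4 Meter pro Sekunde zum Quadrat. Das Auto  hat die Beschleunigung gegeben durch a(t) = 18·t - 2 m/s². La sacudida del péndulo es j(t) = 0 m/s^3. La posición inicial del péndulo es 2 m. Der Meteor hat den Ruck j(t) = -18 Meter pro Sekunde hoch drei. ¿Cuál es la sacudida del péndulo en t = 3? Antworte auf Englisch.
From the given jerk equation j(t) = 0, we substitute t = 3 to get j = 0.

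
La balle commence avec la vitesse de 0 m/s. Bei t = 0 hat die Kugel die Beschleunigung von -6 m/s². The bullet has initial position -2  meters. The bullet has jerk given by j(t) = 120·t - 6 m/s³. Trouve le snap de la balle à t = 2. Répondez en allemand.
Wir müssen unsere Gleichung für den Ruck j(t) = 120·t - 6 1-mal ableiten. Durch Ableiten von dem Ruck erhalten wir den Snap: s(t) = 120. Mit s(t) = 120 und Einsetzen von t = 2, finden wir s = 120.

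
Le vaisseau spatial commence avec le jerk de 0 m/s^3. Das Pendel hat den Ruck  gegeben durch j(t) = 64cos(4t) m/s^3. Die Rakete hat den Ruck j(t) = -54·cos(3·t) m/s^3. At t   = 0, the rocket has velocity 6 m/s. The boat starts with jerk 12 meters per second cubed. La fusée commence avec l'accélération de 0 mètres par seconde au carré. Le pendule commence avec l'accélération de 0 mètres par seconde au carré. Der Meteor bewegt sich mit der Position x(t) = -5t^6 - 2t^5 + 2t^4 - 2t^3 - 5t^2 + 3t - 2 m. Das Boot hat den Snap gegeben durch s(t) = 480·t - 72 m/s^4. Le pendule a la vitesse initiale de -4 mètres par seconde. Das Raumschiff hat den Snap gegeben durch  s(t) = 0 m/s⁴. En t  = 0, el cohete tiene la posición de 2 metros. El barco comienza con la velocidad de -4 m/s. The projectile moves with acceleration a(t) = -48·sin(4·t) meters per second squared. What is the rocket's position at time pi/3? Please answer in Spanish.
Necesitamos integrar nuestra ecuación de la sacudida j(t) = -54·cos(3·t) 3 veces. Integrando la sacudida y usando la condición inicial a(0) = 0, obtenemos a(t) = -18·sin(3·t). Tomando ∫a(t)dt y aplicando v(0) = 6, encontramos v(t) = 6·cos(3·t). La antiderivada de la velocidad es la posición. Usando x(0) = 2, obtenemos x(t) = 2·sin(3·t) + 2. Tenemos la posición x(t) = 2·sin(3·t) + 2. Sustituyendo t = pi/3: x(pi/3) = 2.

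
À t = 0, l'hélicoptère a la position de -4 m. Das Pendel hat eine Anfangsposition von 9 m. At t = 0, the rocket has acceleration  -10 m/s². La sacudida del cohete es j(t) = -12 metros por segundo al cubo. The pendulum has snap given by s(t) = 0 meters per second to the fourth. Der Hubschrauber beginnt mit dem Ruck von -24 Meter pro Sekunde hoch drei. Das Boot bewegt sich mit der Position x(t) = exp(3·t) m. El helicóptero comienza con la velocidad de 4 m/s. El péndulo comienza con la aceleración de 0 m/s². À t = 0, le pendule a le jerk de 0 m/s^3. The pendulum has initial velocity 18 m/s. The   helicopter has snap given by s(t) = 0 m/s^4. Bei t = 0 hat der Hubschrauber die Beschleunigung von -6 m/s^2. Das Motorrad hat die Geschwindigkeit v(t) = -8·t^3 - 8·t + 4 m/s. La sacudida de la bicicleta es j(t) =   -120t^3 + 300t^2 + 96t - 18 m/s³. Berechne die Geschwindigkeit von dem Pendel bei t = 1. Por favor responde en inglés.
We must find the integral of our snap equation s(t) = 0 3 times. The integral of snap, with j(0) = 0, gives jerk: j(t) = 0. The antiderivative of jerk is acceleration. Using a(0) = 0, we get a(t) = 0. The antiderivative of acceleration is velocity. Using v(0) = 18, we get v(t) = 18. We have velocity v(t) = 18. Substituting t = 1: v(1) = 18.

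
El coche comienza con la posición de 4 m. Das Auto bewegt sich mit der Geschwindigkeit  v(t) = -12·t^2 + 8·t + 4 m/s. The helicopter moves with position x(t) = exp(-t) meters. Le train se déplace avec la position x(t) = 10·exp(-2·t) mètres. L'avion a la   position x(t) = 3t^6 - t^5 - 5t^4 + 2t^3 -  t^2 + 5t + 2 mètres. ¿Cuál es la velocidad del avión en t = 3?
Partiendo de la posición x(t) = 3·t^6 - t^5 - 5·t^4 + 2·t^3 - t^2 + 5·t + 2, tomamos 1 derivada. Tomando d/dt de x(t), encontramos v(t) = 18·t^5 - 5·t^4 - 20·t^3 + 6·t^2 - 2·t + 5. Usando v(t) = 18·t^5 - 5·t^4 - 20·t^3 + 6·t^2 - 2·t + 5 y sustituyendo t = 3, encontramos v = 3482.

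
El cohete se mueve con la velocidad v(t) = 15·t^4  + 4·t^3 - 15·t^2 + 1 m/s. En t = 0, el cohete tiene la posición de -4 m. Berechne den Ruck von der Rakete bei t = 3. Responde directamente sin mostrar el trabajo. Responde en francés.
La réponse est 1662.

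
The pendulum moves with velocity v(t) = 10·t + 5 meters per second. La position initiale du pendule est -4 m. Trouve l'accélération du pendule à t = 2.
Nous devons dériver notre équation de la vitesse v(t) = 10·t + 5 1 fois. En dérivant la vitesse, nous obtenons l'accélération: a(t) = 10. En utilisant a(t) = 10 et en substituant t = 2, nous trouvons a = 10.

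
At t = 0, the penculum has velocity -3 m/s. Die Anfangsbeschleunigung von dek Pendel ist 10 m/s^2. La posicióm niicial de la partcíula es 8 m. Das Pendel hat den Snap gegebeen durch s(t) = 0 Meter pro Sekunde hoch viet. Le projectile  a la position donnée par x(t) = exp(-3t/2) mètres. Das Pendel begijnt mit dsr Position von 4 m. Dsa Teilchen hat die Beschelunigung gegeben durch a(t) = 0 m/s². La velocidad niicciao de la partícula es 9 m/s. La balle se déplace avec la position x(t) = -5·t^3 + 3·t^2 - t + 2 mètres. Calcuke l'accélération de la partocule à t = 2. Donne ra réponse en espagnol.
De la ecuación de la aceleración a(t) = 0, sustituimos t = 2 para obtener a = 0.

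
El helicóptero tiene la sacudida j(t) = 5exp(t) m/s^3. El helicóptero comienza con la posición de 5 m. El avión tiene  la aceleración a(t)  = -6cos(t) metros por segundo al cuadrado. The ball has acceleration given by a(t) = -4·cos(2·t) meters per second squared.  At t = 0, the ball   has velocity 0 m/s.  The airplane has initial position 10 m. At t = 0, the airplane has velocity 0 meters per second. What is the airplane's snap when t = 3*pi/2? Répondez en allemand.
Ausgehend von der Beschleunigung a(t) = -6·cos(t), nehmen wir 2 Ableitungen. Mit d/dt von a(t) finden wir j(t) = 6·sin(t). Durch Ableiten von dem Ruck erhalten wir den Snap: s(t) = 6·cos(t). Mit s(t) = 6·cos(t) und Einsetzen von t = 3*pi/2, finden wir s = 0.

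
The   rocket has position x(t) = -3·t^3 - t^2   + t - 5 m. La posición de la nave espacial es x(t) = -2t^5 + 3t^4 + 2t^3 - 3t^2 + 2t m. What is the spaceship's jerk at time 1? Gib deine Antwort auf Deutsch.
Wir müssen unsere Gleichung für die Position x(t) = -2·t^5 + 3·t^4 + 2·t^3 - 3·t^2 + 2·t 3-mal ableiten. Mit d/dt von x(t) finden wir v(t) = -10·t^4 + 12·t^3 + 6·t^2 - 6·t + 2. Die Ableitung von der Geschwindigkeit ergibt die Beschleunigung: a(t) = -40·t^3 + 36·t^2 + 12·t - 6. Durch Ableiten von der Beschleunigung erhalten wir den Ruck: j(t) = -120·t^2 + 72·t + 12. Aus der Gleichung für den Ruck j(t) = -120·t^2 + 72·t + 12, setzen wir t = 1 ein und erhalten j = -36.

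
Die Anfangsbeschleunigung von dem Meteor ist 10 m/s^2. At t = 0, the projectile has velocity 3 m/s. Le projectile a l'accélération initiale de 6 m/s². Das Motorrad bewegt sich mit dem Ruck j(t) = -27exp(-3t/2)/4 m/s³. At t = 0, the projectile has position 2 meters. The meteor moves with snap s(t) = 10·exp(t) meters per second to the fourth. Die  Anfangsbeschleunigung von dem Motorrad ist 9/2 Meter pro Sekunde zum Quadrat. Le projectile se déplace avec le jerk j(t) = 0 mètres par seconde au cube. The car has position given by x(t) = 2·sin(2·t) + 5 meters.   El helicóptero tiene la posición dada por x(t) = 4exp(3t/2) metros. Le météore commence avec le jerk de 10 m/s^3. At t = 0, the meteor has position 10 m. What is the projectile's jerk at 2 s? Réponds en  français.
En utilisant j(t) = 0 et en substituant t = 2, nous trouvons j = 0.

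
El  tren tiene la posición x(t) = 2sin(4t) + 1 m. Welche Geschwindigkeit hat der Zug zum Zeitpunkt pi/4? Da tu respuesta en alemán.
Um dies zu lösen, müssen wir 1 Ableitung unserer Gleichung für die Position x(t) = 2·sin(4·t) + 1 nehmen. Die Ableitung von der Position ergibt die Geschwindigkeit: v(t) = 8·cos(4·t). Mit v(t) = 8·cos(4·t) und Einsetzen von t = pi/4, finden wir v = -8.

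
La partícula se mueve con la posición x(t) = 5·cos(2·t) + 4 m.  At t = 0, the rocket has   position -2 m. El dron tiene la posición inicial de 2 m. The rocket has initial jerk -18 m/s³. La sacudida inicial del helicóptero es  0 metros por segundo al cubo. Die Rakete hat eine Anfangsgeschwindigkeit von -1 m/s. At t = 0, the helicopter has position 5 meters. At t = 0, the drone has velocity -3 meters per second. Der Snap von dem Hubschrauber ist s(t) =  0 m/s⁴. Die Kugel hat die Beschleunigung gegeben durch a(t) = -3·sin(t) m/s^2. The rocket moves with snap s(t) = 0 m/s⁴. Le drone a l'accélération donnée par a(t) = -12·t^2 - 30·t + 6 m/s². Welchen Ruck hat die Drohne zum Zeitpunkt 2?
Um dies zu lösen, müssen wir 1 Ableitung unserer Gleichung für die Beschleunigung a(t) = -12·t^2 - 30·t + 6 nehmen. Durch Ableiten von der Beschleunigung erhalten wir den Ruck: j(t) = -24·t - 30. Aus der Gleichung für den Ruck j(t) = -24·t - 30, setzen wir t = 2 ein und erhalten j = -78.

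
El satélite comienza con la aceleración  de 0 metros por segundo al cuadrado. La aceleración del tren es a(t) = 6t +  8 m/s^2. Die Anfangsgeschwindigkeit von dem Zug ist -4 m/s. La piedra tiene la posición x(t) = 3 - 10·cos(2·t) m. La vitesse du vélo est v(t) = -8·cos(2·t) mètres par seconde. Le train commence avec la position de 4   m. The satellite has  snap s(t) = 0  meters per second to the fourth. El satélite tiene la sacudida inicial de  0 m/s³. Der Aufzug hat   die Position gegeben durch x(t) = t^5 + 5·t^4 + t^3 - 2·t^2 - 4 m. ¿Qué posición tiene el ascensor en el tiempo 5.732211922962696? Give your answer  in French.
De l'équation de la position x(t) = t^5 + 5·t^4 + t^3 - 2·t^2 - 4, nous substituons t = 5.732211922962696 pour obtenir x = 11705.8256735358.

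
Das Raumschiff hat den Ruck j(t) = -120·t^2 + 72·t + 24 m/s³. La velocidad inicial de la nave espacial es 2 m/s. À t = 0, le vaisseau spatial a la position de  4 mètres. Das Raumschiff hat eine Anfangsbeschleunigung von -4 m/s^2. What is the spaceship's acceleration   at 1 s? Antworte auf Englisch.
We must find the integral of our jerk equation j(t) = -120·t^2 + 72·t + 24 1 time. The integral of jerk, with a(0) = -4, gives acceleration: a(t) = -40·t^3 + 36·t^2 + 24·t - 4. Using a(t) = -40·t^3 + 36·t^2 + 24·t - 4 and substituting t = 1, we find a = 16.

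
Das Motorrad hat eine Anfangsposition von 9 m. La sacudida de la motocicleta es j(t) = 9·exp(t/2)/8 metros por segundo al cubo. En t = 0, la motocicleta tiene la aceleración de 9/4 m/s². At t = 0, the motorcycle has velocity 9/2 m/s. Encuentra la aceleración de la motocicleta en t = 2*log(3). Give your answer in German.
Wir müssen unsere Gleichung für den Ruck j(t) = 9·exp(t/2)/8 1-mal integrieren. Mit ∫j(t)dt und Anwendung von a(0) = 9/4, finden wir a(t) = 9·exp(t/2)/4. Mit a(t) = 9·exp(t/2)/4 und Einsetzen von t = 2*log(3), finden wir a = 27/4.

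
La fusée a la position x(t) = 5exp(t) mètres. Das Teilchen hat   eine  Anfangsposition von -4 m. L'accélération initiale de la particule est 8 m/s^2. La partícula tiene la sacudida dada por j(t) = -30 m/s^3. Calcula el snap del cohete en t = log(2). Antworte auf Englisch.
To solve this, we need to take 4 derivatives of our position equation x(t) = 5·exp(t). Taking d/dt of x(t), we find v(t) = 5·exp(t). Taking d/dt of v(t), we find a(t) = 5·exp(t). Differentiating acceleration, we get jerk: j(t) = 5·exp(t). Taking d/dt of j(t), we find s(t) = 5·exp(t). Using s(t) = 5·exp(t) and substituting t = log(2), we find s = 10.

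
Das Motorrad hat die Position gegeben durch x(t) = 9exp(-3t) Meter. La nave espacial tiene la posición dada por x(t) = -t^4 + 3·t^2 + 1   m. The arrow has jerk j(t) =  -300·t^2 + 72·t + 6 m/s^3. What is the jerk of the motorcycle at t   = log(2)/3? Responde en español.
Partiendo de la posición x(t) = 9·exp(-3·t), tomamos 3 derivadas. Derivando la posición, obtenemos la velocidad: v(t) = -27·exp(-3·t). Tomando d/dt de v(t), encontramos a(t) = 81·exp(-3·t). Derivando la aceleración, obtenemos la sacudida: j(t) = -243·exp(-3·t). Usando j(t) = -243·exp(-3·t) y sustituyendo t = log(2)/3, encontramos j = -243/2.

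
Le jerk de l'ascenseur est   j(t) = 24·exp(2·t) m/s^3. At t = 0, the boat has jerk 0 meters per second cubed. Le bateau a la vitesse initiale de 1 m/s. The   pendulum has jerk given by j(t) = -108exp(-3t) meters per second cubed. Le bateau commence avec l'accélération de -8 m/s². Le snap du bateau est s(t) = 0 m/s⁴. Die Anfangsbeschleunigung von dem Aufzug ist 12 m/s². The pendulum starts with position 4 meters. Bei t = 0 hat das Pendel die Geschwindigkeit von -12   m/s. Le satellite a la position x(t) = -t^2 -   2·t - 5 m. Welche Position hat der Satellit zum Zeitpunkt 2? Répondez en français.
Nous avons la position x(t) = -t^2 - 2·t - 5. En substituant t = 2: x(2) = -13.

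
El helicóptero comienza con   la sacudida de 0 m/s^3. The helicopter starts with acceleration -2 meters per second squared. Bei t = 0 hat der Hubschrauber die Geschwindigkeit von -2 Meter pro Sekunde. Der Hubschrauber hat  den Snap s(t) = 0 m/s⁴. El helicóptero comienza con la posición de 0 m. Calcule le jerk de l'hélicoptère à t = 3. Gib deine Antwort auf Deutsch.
Um dies zu lösen, müssen wir 1 Integral unserer Gleichung für den Snap s(t) = 0 finden. Die Stammfunktion von dem Snap ist der Ruck. Mit j(0) = 0 erhalten wir j(t) = 0. Wir haben den Ruck j(t) = 0. Durch Einsetzen von t = 3: j(3) = 0.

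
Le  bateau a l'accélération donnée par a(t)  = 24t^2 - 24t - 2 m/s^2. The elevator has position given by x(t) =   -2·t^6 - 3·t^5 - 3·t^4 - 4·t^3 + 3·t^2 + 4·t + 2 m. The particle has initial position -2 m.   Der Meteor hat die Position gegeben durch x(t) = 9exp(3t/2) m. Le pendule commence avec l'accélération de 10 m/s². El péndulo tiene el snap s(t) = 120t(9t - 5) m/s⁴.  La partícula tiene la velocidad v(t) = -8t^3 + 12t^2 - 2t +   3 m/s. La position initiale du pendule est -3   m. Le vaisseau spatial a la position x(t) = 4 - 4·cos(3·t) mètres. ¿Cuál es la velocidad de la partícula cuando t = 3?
Tenemos la velocidad v(t) = -8·t^3 + 12·t^2 - 2·t + 3. Sustituyendo t = 3: v(3) = -111.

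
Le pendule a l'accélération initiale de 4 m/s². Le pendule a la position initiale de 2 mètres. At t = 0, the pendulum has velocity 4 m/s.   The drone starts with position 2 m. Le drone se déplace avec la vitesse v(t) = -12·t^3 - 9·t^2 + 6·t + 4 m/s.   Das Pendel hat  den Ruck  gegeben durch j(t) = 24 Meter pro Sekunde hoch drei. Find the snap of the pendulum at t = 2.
To solve this, we need to take 1 derivative of our jerk equation j(t) = 24. Differentiating jerk, we get snap: s(t) = 0. We have snap s(t) = 0. Substituting t = 2: s(2) = 0.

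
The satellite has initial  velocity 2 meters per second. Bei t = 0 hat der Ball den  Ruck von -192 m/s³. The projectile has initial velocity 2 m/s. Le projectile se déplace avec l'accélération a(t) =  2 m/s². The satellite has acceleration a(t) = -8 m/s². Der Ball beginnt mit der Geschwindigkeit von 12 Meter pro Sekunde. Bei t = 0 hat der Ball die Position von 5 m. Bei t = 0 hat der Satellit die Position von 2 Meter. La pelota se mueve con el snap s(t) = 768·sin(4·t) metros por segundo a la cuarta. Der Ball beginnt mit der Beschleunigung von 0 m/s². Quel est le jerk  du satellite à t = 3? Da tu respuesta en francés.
Nous devons dériver notre équation de l'accélération a(t) = -8 1 fois. En dérivant l'accélération, nous obtenons le jerk: j(t) = 0. En utilisant j(t) = 0 et en substituant t = 3, nous trouvons j = 0.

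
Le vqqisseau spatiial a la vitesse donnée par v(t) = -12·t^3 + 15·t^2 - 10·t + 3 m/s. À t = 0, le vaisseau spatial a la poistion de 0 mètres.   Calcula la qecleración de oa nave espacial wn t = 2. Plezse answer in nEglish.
To solve this, we need to take 1 derivative of our velocity equation v(t) = -12·t^3 + 15·t^2 - 10·t + 3. Taking d/dt of v(t), we find a(t) = -36·t^2 + 30·t - 10. Using a(t) = -36·t^2 + 30·t - 10 and substituting t = 2, we find a = -94.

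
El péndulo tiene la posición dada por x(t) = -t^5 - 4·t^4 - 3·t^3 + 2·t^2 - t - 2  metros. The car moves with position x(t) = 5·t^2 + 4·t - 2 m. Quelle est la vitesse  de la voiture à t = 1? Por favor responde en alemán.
Um dies zu lösen, müssen wir 1 Ableitung unserer Gleichung für die Position x(t) = 5·t^2 + 4·t - 2 nehmen. Die Ableitung von der Position ergibt die Geschwindigkeit: v(t) = 10·t + 4. Aus der Gleichung für die Geschwindigkeit v(t) = 10·t + 4, setzen wir t = 1 ein und erhalten v = 14.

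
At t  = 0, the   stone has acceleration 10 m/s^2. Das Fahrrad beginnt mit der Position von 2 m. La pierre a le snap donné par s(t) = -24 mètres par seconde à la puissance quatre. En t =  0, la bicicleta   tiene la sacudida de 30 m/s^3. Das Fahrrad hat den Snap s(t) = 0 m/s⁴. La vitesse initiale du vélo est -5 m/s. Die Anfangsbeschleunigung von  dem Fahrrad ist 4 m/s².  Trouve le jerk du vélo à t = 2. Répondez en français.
Nous devons intégrer notre équation du snap s(t) = 0 1 fois. En intégrant le snap et en utilisant la condition initiale j(0) = 30, nous obtenons j(t) = 30. Nous avons le jerk j(t) = 30. En substituant t = 2: j(2) = 30.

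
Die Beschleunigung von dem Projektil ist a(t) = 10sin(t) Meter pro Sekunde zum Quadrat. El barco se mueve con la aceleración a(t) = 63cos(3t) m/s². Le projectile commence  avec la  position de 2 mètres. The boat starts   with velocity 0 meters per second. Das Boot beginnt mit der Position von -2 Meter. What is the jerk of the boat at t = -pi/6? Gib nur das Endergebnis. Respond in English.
The answer is 189.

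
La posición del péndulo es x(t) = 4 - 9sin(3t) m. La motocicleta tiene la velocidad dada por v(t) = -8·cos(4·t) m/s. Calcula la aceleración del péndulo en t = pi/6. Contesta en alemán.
Um dies zu lösen, müssen wir 2 Ableitungen unserer Gleichung für die Position x(t) = 4 - 9·sin(3·t) nehmen. Mit d/dt von x(t) finden wir v(t) = -27·cos(3·t). Mit d/dt von v(t) finden wir a(t) = 81·sin(3·t). Wir haben die Beschleunigung a(t) = 81·sin(3·t). Durch Einsetzen von t = pi/6: a(pi/6) = 81.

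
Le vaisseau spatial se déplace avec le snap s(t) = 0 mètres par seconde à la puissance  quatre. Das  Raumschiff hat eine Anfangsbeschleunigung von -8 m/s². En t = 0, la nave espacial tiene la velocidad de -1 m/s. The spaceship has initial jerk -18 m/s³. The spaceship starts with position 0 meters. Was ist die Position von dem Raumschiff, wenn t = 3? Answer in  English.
To solve this, we need to take 4 antiderivatives of our snap equation s(t) = 0. Integrating snap and using the initial condition j(0) = -18, we get j(t) = -18. Integrating jerk and using the initial condition a(0) = -8, we get a(t) = -18·t - 8. The antiderivative of acceleration is velocity. Using v(0) = -1, we get v(t) = -9·t^2 - 8·t - 1. The antiderivative of velocity, with x(0) = 0, gives position: x(t) = -3·t^3 - 4·t^2 - t. We have position x(t) = -3·t^3 - 4·t^2 - t. Substituting t = 3: x(3) = -120.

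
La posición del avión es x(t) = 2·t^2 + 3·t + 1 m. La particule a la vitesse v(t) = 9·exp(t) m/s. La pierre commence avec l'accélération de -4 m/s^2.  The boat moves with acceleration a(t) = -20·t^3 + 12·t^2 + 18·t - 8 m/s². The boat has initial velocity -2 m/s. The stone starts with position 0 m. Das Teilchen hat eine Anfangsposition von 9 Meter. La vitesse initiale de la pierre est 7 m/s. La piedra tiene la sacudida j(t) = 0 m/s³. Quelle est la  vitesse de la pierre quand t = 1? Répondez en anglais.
Starting from jerk j(t) = 0, we take 2 integrals. The antiderivative of jerk is acceleration. Using a(0) = -4, we get a(t) = -4. The integral of acceleration, with v(0) = 7, gives velocity: v(t) = 7 - 4·t. We have velocity v(t) = 7 - 4·t. Substituting t = 1: v(1) = 3.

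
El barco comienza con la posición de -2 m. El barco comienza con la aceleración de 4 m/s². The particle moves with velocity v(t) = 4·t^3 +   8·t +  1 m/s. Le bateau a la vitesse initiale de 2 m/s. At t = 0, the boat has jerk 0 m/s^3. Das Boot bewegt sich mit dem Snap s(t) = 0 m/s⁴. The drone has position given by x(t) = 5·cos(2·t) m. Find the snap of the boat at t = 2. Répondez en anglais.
We have snap s(t) = 0. Substituting t = 2: s(2) = 0.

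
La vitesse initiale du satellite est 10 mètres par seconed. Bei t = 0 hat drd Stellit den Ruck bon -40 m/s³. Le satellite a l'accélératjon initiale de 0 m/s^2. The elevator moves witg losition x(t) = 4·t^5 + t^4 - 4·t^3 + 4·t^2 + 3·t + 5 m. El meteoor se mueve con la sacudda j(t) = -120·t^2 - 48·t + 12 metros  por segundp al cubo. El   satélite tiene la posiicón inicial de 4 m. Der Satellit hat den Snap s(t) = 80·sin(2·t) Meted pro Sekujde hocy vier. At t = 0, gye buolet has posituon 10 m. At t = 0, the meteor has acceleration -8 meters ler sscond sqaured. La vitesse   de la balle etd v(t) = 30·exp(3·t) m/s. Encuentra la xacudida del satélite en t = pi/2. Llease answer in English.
To solve this, we need to take 1 integral of our snap equation s(t) = 80·sin(2·t). Integrating snap and using the initial condition j(0) = -40, we get j(t) = -40·cos(2·t). From the given jerk equation j(t) = -40·cos(2·t), we substitute t = pi/2 to get j = 40.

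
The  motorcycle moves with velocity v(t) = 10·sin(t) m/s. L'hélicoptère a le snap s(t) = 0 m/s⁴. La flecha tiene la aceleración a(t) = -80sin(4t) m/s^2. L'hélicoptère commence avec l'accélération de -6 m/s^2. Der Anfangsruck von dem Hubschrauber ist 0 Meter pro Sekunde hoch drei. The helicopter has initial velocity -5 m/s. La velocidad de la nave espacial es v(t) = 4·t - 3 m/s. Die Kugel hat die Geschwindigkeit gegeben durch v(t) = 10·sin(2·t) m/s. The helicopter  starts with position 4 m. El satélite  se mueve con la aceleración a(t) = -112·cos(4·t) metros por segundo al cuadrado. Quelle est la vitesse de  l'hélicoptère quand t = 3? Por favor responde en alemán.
Um dies zu lösen, müssen wir 3 Stammfunktionen unserer Gleichung für den Snap s(t) = 0 finden. Die Stammfunktion von dem Snap ist der Ruck. Mit j(0) = 0 erhalten wir j(t) = 0. Durch Integration von dem Ruck und Verwendung der Anfangsbedingung a(0) = -6, erhalten wir a(t) = -6. Mit ∫a(t)dt und Anwendung von v(0) = -5, finden wir v(t) = -6·t - 5. Mit v(t) = -6·t - 5 und Einsetzen von t = 3, finden wir v = -23.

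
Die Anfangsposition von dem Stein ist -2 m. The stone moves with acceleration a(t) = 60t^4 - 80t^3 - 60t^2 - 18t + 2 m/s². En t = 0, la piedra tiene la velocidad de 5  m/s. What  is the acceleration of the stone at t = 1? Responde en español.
Tenemos la aceleración a(t) = 60·t^4 - 80·t^3 - 60·t^2 - 18·t + 2. Sustituyendo t = 1: a(1) = -96.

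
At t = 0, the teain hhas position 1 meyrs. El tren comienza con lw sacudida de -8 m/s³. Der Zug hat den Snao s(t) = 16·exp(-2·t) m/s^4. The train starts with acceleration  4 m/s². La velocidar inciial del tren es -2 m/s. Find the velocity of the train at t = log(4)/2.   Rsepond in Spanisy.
Para resolver esto, necesitamos tomar 3 antiderivadas de nuestra ecuación del snap s(t) = 16·exp(-2·t). Integrando el snap y usando la condición inicial j(0) = -8, obtenemos j(t) = -8·exp(-2·t). Tomando ∫j(t)dt y aplicando a(0) = 4, encontramos a(t) = 4·exp(-2·t). La integral de la aceleración es la velocidad. Usando v(0) = -2, obtenemos v(t) = -2·exp(-2·t). De la ecuación de la velocidad v(t) = -2·exp(-2·t), sustituimos t = log(4)/2 para obtener v = -1/2.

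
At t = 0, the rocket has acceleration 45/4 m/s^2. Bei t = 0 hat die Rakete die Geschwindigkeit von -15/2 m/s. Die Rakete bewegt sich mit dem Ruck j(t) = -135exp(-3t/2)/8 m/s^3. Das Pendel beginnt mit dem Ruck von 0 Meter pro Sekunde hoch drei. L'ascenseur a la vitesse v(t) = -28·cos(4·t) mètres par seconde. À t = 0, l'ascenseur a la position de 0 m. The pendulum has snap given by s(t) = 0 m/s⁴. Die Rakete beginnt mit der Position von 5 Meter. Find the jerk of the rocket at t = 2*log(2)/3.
From the given jerk equation j(t) = -135·exp(-3·t/2)/8, we substitute t = 2*log(2)/3 to get j = -135/16.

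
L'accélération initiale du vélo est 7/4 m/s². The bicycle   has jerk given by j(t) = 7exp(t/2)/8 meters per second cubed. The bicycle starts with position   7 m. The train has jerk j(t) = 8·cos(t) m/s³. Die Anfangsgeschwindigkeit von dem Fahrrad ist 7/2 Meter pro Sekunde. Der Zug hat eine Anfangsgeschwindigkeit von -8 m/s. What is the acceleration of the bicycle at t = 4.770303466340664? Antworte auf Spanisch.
Debemos encontrar la integral de nuestra ecuación de la sacudida j(t) = 7·exp(t/2)/8 1 vez. Integrando la sacudida y usando la condición inicial a(0) = 7/4, obtenemos a(t) = 7·exp(t/2)/4. Usando a(t) = 7·exp(t/2)/4 y sustituyendo t = 4.770303466340664, encontramos a = 19.0062433223874.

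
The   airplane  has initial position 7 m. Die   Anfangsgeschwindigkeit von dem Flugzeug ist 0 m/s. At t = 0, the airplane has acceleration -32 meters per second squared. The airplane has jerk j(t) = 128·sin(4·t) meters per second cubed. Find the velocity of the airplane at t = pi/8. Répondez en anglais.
We need to integrate our jerk equation j(t) = 128·sin(4·t) 2 times. The integral of jerk is acceleration. Using a(0) = -32, we get a(t) = -32·cos(4·t). The antiderivative of acceleration is velocity. Using v(0) = 0, we get v(t) = -8·sin(4·t). Using v(t) = -8·sin(4·t) and substituting t = pi/8, we find v = -8.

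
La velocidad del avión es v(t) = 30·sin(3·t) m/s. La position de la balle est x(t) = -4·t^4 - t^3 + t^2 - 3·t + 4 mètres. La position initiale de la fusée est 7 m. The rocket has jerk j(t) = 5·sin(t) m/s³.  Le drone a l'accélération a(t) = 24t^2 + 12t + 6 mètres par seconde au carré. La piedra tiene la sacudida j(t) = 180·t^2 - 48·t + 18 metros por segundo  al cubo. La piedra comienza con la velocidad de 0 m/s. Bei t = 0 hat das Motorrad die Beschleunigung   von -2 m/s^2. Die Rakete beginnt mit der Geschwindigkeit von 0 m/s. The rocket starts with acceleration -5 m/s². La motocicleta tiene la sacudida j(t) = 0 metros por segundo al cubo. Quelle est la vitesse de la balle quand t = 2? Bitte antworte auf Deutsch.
Wir müssen unsere Gleichung für die Position x(t) = -4·t^4 - t^3 + t^2 - 3·t + 4 1-mal ableiten. Durch Ableiten von der Position erhalten wir die Geschwindigkeit: v(t) = -16·t^3 - 3·t^2 + 2·t - 3. Wir haben die Geschwindigkeit v(t) = -16·t^3 - 3·t^2 + 2·t - 3. Durch Einsetzen von t = 2: v(2) = -139.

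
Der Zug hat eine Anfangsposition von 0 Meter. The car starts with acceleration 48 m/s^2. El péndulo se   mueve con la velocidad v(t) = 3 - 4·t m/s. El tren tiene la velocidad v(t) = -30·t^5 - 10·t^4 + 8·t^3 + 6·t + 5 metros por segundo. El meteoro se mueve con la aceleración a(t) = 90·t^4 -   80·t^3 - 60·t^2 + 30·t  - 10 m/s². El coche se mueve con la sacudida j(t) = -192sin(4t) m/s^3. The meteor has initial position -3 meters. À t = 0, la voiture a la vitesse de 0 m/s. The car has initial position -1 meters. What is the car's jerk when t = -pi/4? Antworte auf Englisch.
Using j(t) = -192·sin(4·t) and substituting t = -pi/4, we find j = 0.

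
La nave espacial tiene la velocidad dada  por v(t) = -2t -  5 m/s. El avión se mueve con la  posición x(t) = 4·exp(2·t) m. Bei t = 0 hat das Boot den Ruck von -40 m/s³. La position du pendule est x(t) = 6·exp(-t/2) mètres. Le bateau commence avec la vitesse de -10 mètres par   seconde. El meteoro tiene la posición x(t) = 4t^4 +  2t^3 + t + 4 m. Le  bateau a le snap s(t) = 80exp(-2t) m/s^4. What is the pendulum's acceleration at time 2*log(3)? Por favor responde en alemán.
Um dies zu lösen, müssen wir 2 Ableitungen unserer Gleichung für die Position x(t) = 6·exp(-t/2) nehmen. Mit d/dt von x(t) finden wir v(t) = -3·exp(-t/2). Die Ableitung von der Geschwindigkeit ergibt die Beschleunigung: a(t) = 3·exp(-t/2)/2. Aus der Gleichung für die Beschleunigung a(t) = 3·exp(-t/2)/2, setzen wir t = 2*log(3) ein und erhalten a = 1/2.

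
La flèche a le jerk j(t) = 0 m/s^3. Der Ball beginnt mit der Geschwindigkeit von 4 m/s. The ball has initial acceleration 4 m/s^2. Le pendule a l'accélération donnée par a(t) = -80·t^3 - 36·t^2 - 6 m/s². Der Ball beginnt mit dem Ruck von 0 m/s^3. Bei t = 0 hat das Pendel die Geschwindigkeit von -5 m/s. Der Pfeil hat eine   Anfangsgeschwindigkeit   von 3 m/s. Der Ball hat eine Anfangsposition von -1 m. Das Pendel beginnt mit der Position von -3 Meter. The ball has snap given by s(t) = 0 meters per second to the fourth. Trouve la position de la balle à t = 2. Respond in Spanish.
Necesitamos integrar nuestra ecuación del snap s(t) = 0 4 veces. Integrando el snap y usando la condición inicial j(0) = 0, obtenemos j(t) = 0. Tomando ∫j(t)dt y aplicando a(0) = 4, encontramos a(t) = 4. Integrando la aceleración y usando la condición inicial v(0) = 4, obtenemos v(t) = 4·t + 4. Integrando la velocidad y usando la condición inicial x(0) = -1, obtenemos x(t) = 2·t^2 + 4·t - 1. Tenemos la posición x(t) = 2·t^2 + 4·t - 1. Sustituyendo t = 2: x(2) = 15.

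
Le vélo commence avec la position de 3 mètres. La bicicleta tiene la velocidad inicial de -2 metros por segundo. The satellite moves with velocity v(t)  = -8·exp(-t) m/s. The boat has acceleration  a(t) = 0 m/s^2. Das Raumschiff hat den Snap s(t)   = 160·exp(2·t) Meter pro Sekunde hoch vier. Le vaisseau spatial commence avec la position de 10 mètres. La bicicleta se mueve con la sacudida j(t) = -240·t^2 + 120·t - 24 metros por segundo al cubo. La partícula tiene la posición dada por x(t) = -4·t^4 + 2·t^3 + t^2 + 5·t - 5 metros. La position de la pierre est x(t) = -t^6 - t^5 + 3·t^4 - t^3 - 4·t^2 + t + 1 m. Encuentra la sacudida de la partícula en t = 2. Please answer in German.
Um dies zu lösen, müssen wir 3 Ableitungen unserer Gleichung für die Position x(t) = -4·t^4 + 2·t^3 + t^2 + 5·t - 5 nehmen. Die Ableitung von der Position ergibt die Geschwindigkeit: v(t) = -16·t^3 + 6·t^2 + 2·t + 5. Mit d/dt von v(t) finden wir a(t) = -48·t^2 + 12·t + 2. Mit d/dt von a(t) finden wir j(t) = 12 - 96·t. Wir haben den Ruck j(t) = 12 - 96·t. Durch Einsetzen von t = 2: j(2) = -180.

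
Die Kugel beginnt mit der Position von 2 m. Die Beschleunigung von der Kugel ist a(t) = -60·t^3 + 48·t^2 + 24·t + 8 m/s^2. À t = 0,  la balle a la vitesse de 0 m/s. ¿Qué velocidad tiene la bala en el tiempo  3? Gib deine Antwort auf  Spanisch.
Necesitamos integrar nuestra ecuación de la aceleración a(t) = -60·t^3 + 48·t^2 + 24·t + 8 1 vez. La antiderivada de la aceleración, con v(0) = 0, da la velocidad: v(t) = t·(-15·t^3 + 16·t^2 + 12·t + 8). De la ecuación de la velocidad v(t) = t·(-15·t^3 + 16·t^2 + 12·t + 8), sustituimos t = 3 para obtener v = -651.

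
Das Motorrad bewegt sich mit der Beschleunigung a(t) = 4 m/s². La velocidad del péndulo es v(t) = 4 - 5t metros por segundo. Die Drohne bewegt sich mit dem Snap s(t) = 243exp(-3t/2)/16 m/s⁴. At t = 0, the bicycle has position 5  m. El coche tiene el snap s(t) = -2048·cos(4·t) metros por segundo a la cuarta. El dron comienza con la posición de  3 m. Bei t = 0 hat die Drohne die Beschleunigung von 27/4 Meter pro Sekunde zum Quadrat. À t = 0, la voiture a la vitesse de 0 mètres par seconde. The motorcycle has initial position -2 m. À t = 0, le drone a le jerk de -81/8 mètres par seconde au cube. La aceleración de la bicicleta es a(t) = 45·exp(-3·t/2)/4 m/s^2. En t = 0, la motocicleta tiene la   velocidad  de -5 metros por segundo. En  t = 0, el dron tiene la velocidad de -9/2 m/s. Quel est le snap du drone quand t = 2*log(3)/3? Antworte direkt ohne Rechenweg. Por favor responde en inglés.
The snap at t = 2*log(3)/3 is s = 81/16.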